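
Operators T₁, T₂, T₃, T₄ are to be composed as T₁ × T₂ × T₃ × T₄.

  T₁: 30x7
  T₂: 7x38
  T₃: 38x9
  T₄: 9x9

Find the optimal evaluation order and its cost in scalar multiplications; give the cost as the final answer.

4851

Adjacent pairs: T₁T₂ = 30·7·38 = 7980; T₂T₃ = 7·38·9 = 2394; T₃T₄ = 38·9·9 = 3078.
Length 3: T₁..T₃: k=1: 0+2394+30·7·9=4284; k=2: 7980+0+30·38·9=18240 → min 4284 | T₂..T₄: k=2: 0+3078+7·38·9=5472; k=3: 2394+0+7·9·9=2961 → min 2961.
Length 4: T₁..T₄: k=1: 0+2961+30·7·9=4851; k=2: 7980+3078+30·38·9=21318; k=3: 4284+0+30·9·9=6714 → min 4851.
Optimal parenthesization: (T₁ × ((T₂ × T₃) × T₄)) with cost 4851.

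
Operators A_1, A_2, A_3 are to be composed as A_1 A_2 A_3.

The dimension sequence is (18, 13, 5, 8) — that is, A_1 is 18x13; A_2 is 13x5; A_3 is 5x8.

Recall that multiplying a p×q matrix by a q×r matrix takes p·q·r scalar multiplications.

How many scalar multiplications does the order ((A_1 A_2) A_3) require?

(A_1 A_2): 18×13 by 13×5 → 18×5, cost 18·13·5 = 1170
((A_1 A_2) A_3): 18×5 by 5×8 → 18×8, cost 18·5·8 = 720; cumulative 1890
Total: 1890 scalar multiplications.

1890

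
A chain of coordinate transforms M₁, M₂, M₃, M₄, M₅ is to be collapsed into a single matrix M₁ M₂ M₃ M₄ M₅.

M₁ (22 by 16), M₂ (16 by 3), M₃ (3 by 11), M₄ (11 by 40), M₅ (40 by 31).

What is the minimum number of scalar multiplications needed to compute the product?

Adjacent pairs: M₁M₂ = 22·16·3 = 1056; M₂M₃ = 16·3·11 = 528; M₃M₄ = 3·11·40 = 1320; M₄M₅ = 11·40·31 = 13640.
Length 3: M₁..M₃: k=1: 0+528+22·16·11=4400; k=2: 1056+0+22·3·11=1782 → min 1782 | M₂..M₄: k=2: 0+1320+16·3·40=3240; k=3: 528+0+16·11·40=7568 → min 3240 | M₃..M₅: k=3: 0+13640+3·11·31=14663; k=4: 1320+0+3·40·31=5040 → min 5040.
Length 4: M₁..M₄: k=1: 0+3240+22·16·40=17320; k=2: 1056+1320+22·3·40=5016; k=3: 1782+0+22·11·40=11462 → min 5016 | M₂..M₅: k=2: 0+5040+16·3·31=6528; k=3: 528+13640+16·11·31=19624; k=4: 3240+0+16·40·31=23080 → min 6528.
Length 5: M₁..M₅: k=1: 0+6528+22·16·31=17440; k=2: 1056+5040+22·3·31=8142; k=3: 1782+13640+22·11·31=22924; k=4: 5016+0+22·40·31=32296 → min 8142.
Optimal order: ((M₁ M₂) ((M₃ M₄) M₅)) with cost 8142.

8142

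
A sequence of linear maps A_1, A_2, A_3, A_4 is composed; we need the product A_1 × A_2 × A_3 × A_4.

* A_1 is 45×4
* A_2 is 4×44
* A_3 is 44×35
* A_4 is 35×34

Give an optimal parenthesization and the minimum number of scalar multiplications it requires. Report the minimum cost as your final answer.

Adjacent pairs: A_1A_2 = 45·4·44 = 7920; A_2A_3 = 4·44·35 = 6160; A_3A_4 = 44·35·34 = 52360.
Length 3: A_1..A_3: k=1: 0+6160+45·4·35=12460; k=2: 7920+0+45·44·35=77220 → min 12460 | A_2..A_4: k=2: 0+52360+4·44·34=58344; k=3: 6160+0+4·35·34=10920 → min 10920.
Length 4: A_1..A_4: k=1: 0+10920+45·4·34=17040; k=2: 7920+52360+45·44·34=127600; k=3: 12460+0+45·35·34=66010 → min 17040.
Optimal parenthesization: (A_1 × ((A_2 × A_3) × A_4)) with cost 17040.

17040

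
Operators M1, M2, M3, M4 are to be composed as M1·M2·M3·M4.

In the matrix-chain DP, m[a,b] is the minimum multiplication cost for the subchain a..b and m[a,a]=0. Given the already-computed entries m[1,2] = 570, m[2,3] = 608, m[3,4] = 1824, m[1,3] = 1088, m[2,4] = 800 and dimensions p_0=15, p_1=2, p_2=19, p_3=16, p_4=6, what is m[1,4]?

m[1,4] = min over k∈[1,3] of m[1,k]+m[k+1,4]+p_{0}·p_k·p_{4}.
k=1: 0 + 800 + 15·2·6 = 980; k=2: 570 + 1824 + 15·19·6 = 4104; k=3: 1088 + 0 + 15·16·6 = 2528.
Minimum: 980 at k=1.

980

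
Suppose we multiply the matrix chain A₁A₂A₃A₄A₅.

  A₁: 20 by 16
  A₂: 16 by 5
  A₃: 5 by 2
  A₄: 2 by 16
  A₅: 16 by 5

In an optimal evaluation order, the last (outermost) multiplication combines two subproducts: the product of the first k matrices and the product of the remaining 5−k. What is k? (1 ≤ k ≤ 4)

3

Adjacent pairs: A₁A₂ = 20·16·5 = 1600; A₂A₃ = 16·5·2 = 160; A₃A₄ = 5·2·16 = 160; A₄A₅ = 2·16·5 = 160.
Length 3: A₁..A₃: k=1: 0+160+20·16·2=800; k=2: 1600+0+20·5·2=1800 → min 800 | A₂..A₄: k=2: 0+160+16·5·16=1440; k=3: 160+0+16·2·16=672 → min 672 | A₃..A₅: k=3: 0+160+5·2·5=210; k=4: 160+0+5·16·5=560 → min 210.
Length 4: A₁..A₄: k=1: 0+672+20·16·16=5792; k=2: 1600+160+20·5·16=3360; k=3: 800+0+20·2·16=1440 → min 1440 | A₂..A₅: k=2: 0+210+16·5·5=610; k=3: 160+160+16·2·5=480; k=4: 672+0+16·16·5=1952 → min 480.
Top-level splits: k=1: (A₁..A₁)·(A₂..A₅) → 0+480+20·16·5 = 2080; k=2: (A₁..A₂)·(A₃..A₅) → 1600+210+20·5·5 = 2310; k=3: (A₁..A₃)·(A₄..A₅) → 800+160+20·2·5 = 1160; k=4: (A₁..A₄)·(A₅..A₅) → 1440+0+20·16·5 = 3040.
Best split is after A₃, i.e. k = 3.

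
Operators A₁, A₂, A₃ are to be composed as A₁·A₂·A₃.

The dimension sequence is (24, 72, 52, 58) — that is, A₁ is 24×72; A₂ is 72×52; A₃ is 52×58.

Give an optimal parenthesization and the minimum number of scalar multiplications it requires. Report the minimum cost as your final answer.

(A₁·(A₂·A₃)): cost 317376.
((A₁·A₂)·A₃): cost 162240.
Optimal: ((A₁·A₂)·A₃) with cost 162240.

162240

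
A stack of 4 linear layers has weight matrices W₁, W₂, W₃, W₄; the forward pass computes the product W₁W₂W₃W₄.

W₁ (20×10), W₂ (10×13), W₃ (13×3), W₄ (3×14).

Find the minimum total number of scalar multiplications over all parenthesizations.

Adjacent pairs: W₁W₂ = 20·10·13 = 2600; W₂W₃ = 10·13·3 = 390; W₃W₄ = 13·3·14 = 546.
Length 3: W₁..W₃: k=1: 0+390+20·10·3=990; k=2: 2600+0+20·13·3=3380 → min 990 | W₂..W₄: k=2: 0+546+10·13·14=2366; k=3: 390+0+10·3·14=810 → min 810.
Length 4: W₁..W₄: k=1: 0+810+20·10·14=3610; k=2: 2600+546+20·13·14=6786; k=3: 990+0+20·3·14=1830 → min 1830.
Optimal order: ((W₁(W₂W₃))W₄) with cost 1830.

1830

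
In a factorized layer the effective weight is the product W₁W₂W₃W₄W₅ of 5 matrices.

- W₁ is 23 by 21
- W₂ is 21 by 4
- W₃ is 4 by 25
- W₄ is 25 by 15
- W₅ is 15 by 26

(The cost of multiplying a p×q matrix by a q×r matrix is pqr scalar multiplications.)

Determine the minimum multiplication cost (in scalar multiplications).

Adjacent pairs: W₁W₂ = 23·21·4 = 1932; W₂W₃ = 21·4·25 = 2100; W₃W₄ = 4·25·15 = 1500; W₄W₅ = 25·15·26 = 9750.
Length 3: W₁..W₃: k=1: 0+2100+23·21·25=14175; k=2: 1932+0+23·4·25=4232 → min 4232 | W₂..W₄: k=2: 0+1500+21·4·15=2760; k=3: 2100+0+21·25·15=9975 → min 2760 | W₃..W₅: k=3: 0+9750+4·25·26=12350; k=4: 1500+0+4·15·26=3060 → min 3060.
Length 4: W₁..W₄: k=1: 0+2760+23·21·15=10005; k=2: 1932+1500+23·4·15=4812; k=3: 4232+0+23·25·15=12857 → min 4812 | W₂..W₅: k=2: 0+3060+21·4·26=5244; k=3: 2100+9750+21·25·26=25500; k=4: 2760+0+21·15·26=10950 → min 5244.
Length 5: W₁..W₅: k=1: 0+5244+23·21·26=17802; k=2: 1932+3060+23·4·26=7384; k=3: 4232+9750+23·25·26=28932; k=4: 4812+0+23·15·26=13782 → min 7384.
Optimal order: ((W₁W₂)((W₃W₄)W₅)) with cost 7384.

7384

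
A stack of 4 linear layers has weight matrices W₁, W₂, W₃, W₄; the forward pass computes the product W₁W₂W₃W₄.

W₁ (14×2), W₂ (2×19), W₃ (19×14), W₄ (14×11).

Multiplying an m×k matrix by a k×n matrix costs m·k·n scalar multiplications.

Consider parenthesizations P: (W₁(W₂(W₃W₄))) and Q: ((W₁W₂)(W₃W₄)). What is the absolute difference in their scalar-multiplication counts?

Order P = (W₁(W₂(W₃W₄))): (W₃W₄): 19×14 by 14×11 → 19×11, cost 19·14·11 = 2926; (W₂(W₃W₄)): 2×19 by 19×11 → 2×11, cost 2·19·11 = 418; cumulative 3344; (W₁(W₂(W₃W₄))): 14×2 by 2×11 → 14×11, cost 14·2·11 = 308; cumulative 3652. Total 3652.
Order Q = ((W₁W₂)(W₃W₄)): (W₁W₂): 14×2 by 2×19 → 14×19, cost 14·2·19 = 532; (W₃W₄): 19×14 by 14×11 → 19×11, cost 19·14·11 = 2926; ((W₁W₂)(W₃W₄)): 14×19 by 19×11 → 14×11, cost 14·19·11 = 2926; cumulative 6384. Total 6384.
Difference: |3652 − 6384| = 2732.

2732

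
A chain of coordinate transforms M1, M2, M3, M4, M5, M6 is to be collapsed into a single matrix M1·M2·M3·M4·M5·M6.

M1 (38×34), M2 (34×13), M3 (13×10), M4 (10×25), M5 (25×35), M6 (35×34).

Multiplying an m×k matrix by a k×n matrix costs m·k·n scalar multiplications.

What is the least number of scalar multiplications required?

Adjacent pairs: M1M2 = 38·34·13 = 16796; M2M3 = 34·13·10 = 4420; M3M4 = 13·10·25 = 3250; M4M5 = 10·25·35 = 8750; M5M6 = 25·35·34 = 29750.
Length 3: M1..M3: k=1: 0+4420+38·34·10=17340; k=2: 16796+0+38·13·10=21736 → min 17340 | M2..M4: k=2: 0+3250+34·13·25=14300; k=3: 4420+0+34·10·25=12920 → min 12920 | M3..M5: k=3: 0+8750+13·10·35=13300; k=4: 3250+0+13·25·35=14625 → min 13300 | M4..M6: k=4: 0+29750+10·25·34=38250; k=5: 8750+0+10·35·34=20650 → min 20650.
Length 4: M1..M4: k=1: 0+12920+38·34·25=45220; k=2: 16796+3250+38·13·25=32396; k=3: 17340+0+38·10·25=26840 → min 26840 | M2..M5: k=2: 0+13300+34·13·35=28770; k=3: 4420+8750+34·10·35=25070; k=4: 12920+0+34·25·35=42670 → min 25070 | M3..M6: k=3: 0+20650+13·10·34=25070; k=4: 3250+29750+13·25·34=44050; k=5: 13300+0+13·35·34=28770 → min 25070.
Length 5: M1..M5: k=1: 0+25070+38·34·35=70290; k=2: 16796+13300+38·13·35=47386; k=3: 17340+8750+38·10·35=39390; k=4: 26840+0+38·25·35=60090 → min 39390 | M2..M6: k=2: 0+25070+34·13·34=40098; k=3: 4420+20650+34·10·34=36630; k=4: 12920+29750+34·25·34=71570; k=5: 25070+0+34·35·34=65530 → min 36630.
Length 6: M1..M6: k=1: 0+36630+38·34·34=80558; k=2: 16796+25070+38·13·34=58662; k=3: 17340+20650+38·10·34=50910; k=4: 26840+29750+38·25·34=88890; k=5: 39390+0+38·35·34=84610 → min 50910.
Optimal order: ((M1·(M2·M3))·((M4·M5)·M6)) with cost 50910.

50910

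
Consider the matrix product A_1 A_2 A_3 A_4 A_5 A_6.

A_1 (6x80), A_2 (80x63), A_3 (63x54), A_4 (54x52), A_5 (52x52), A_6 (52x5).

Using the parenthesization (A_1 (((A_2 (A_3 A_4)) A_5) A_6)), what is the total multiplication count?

678504

(A_3 A_4): 63×54 by 54×52 → 63×52, cost 63·54·52 = 176904
(A_2 (A_3 A_4)): 80×63 by 63×52 → 80×52, cost 80·63·52 = 262080; cumulative 438984
((A_2 (A_3 A_4)) A_5): 80×52 by 52×52 → 80×52, cost 80·52·52 = 216320; cumulative 655304
(((A_2 (A_3 A_4)) A_5) A_6): 80×52 by 52×5 → 80×5, cost 80·52·5 = 20800; cumulative 676104
(A_1 (((A_2 (A_3 A_4)) A_5) A_6)): 6×80 by 80×5 → 6×5, cost 6·80·5 = 2400; cumulative 678504
Total: 678504 scalar multiplications.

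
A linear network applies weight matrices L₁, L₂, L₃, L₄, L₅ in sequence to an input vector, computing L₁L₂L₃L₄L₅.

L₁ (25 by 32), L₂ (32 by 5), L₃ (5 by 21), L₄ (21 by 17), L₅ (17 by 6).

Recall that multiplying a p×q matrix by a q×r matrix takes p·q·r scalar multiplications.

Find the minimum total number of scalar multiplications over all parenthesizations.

Adjacent pairs: L₁L₂ = 25·32·5 = 4000; L₂L₃ = 32·5·21 = 3360; L₃L₄ = 5·21·17 = 1785; L₄L₅ = 21·17·6 = 2142.
Length 3: L₁..L₃: k=1: 0+3360+25·32·21=20160; k=2: 4000+0+25·5·21=6625 → min 6625 | L₂..L₄: k=2: 0+1785+32·5·17=4505; k=3: 3360+0+32·21·17=14784 → min 4505 | L₃..L₅: k=3: 0+2142+5·21·6=2772; k=4: 1785+0+5·17·6=2295 → min 2295.
Length 4: L₁..L₄: k=1: 0+4505+25·32·17=18105; k=2: 4000+1785+25·5·17=7910; k=3: 6625+0+25·21·17=15550 → min 7910 | L₂..L₅: k=2: 0+2295+32·5·6=3255; k=3: 3360+2142+32·21·6=9534; k=4: 4505+0+32·17·6=7769 → min 3255.
Length 5: L₁..L₅: k=1: 0+3255+25·32·6=8055; k=2: 4000+2295+25·5·6=7045; k=3: 6625+2142+25·21·6=11917; k=4: 7910+0+25·17·6=10460 → min 7045.
Optimal order: ((L₁L₂)((L₃L₄)L₅)) with cost 7045.

7045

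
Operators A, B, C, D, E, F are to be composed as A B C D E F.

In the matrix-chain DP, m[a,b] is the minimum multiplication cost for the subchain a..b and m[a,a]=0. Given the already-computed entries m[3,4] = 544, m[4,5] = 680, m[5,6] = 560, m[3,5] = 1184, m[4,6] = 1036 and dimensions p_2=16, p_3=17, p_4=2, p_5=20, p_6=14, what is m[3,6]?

1552

m[3,6] = min over k∈[3,5] of m[3,k]+m[k+1,6]+p_{2}·p_k·p_{6}.
k=3: 0 + 1036 + 16·17·14 = 4844; k=4: 544 + 560 + 16·2·14 = 1552; k=5: 1184 + 0 + 16·20·14 = 5664.
Minimum: 1552 at k=4.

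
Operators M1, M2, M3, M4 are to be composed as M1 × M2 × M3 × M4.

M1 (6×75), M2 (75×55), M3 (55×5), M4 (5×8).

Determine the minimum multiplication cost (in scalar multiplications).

Adjacent pairs: M1M2 = 6·75·55 = 24750; M2M3 = 75·55·5 = 20625; M3M4 = 55·5·8 = 2200.
Length 3: M1..M3: k=1: 0+20625+6·75·5=22875; k=2: 24750+0+6·55·5=26400 → min 22875 | M2..M4: k=2: 0+2200+75·55·8=35200; k=3: 20625+0+75·5·8=23625 → min 23625.
Length 4: M1..M4: k=1: 0+23625+6·75·8=27225; k=2: 24750+2200+6·55·8=29590; k=3: 22875+0+6·5·8=23115 → min 23115.
Optimal order: ((M1 × (M2 × M3)) × M4) with cost 23115.

23115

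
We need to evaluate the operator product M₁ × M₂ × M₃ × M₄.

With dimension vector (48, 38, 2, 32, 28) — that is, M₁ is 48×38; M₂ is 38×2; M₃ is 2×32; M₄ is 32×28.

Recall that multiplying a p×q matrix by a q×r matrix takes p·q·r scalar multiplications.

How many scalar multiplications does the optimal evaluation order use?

Adjacent pairs: M₁M₂ = 48·38·2 = 3648; M₂M₃ = 38·2·32 = 2432; M₃M₄ = 2·32·28 = 1792.
Length 3: M₁..M₃: k=1: 0+2432+48·38·32=60800; k=2: 3648+0+48·2·32=6720 → min 6720 | M₂..M₄: k=2: 0+1792+38·2·28=3920; k=3: 2432+0+38·32·28=36480 → min 3920.
Length 4: M₁..M₄: k=1: 0+3920+48·38·28=54992; k=2: 3648+1792+48·2·28=8128; k=3: 6720+0+48·32·28=49728 → min 8128.
Optimal order: ((M₁ × M₂) × (M₃ × M₄)) with cost 8128.

8128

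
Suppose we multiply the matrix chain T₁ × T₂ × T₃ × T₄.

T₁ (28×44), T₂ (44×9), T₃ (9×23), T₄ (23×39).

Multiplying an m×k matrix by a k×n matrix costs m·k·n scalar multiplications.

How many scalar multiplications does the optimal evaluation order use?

28989

Adjacent pairs: T₁T₂ = 28·44·9 = 11088; T₂T₃ = 44·9·23 = 9108; T₃T₄ = 9·23·39 = 8073.
Length 3: T₁..T₃: k=1: 0+9108+28·44·23=37444; k=2: 11088+0+28·9·23=16884 → min 16884 | T₂..T₄: k=2: 0+8073+44·9·39=23517; k=3: 9108+0+44·23·39=48576 → min 23517.
Length 4: T₁..T₄: k=1: 0+23517+28·44·39=71565; k=2: 11088+8073+28·9·39=28989; k=3: 16884+0+28·23·39=42000 → min 28989.
Optimal order: ((T₁ × T₂) × (T₃ × T₄)) with cost 28989.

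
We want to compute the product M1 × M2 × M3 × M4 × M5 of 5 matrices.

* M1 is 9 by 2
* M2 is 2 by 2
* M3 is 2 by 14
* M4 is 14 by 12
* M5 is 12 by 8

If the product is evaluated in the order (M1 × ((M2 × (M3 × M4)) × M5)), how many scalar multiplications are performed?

(M3 × M4): 2×14 by 14×12 → 2×12, cost 2·14·12 = 336
(M2 × (M3 × M4)): 2×2 by 2×12 → 2×12, cost 2·2·12 = 48; cumulative 384
((M2 × (M3 × M4)) × M5): 2×12 by 12×8 → 2×8, cost 2·12·8 = 192; cumulative 576
(M1 × ((M2 × (M3 × M4)) × M5)): 9×2 by 2×8 → 9×8, cost 9·2·8 = 144; cumulative 720
Total: 720 scalar multiplications.

720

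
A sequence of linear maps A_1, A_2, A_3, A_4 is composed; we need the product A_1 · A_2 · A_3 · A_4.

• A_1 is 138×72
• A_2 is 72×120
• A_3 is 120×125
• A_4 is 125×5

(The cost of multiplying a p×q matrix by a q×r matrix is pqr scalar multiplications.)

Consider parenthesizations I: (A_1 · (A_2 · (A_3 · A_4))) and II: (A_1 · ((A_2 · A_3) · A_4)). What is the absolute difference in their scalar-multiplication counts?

Order I = (A_1 · (A_2 · (A_3 · A_4))): (A_3 · A_4): 120×125 by 125×5 → 120×5, cost 120·125·5 = 75000; (A_2 · (A_3 · A_4)): 72×120 by 120×5 → 72×5, cost 72·120·5 = 43200; cumulative 118200; (A_1 · (A_2 · (A_3 · A_4))): 138×72 by 72×5 → 138×5, cost 138·72·5 = 49680; cumulative 167880. Total 167880.
Order II = (A_1 · ((A_2 · A_3) · A_4)): (A_2 · A_3): 72×120 by 120×125 → 72×125, cost 72·120·125 = 1080000; ((A_2 · A_3) · A_4): 72×125 by 125×5 → 72×5, cost 72·125·5 = 45000; cumulative 1125000; (A_1 · ((A_2 · A_3) · A_4)): 138×72 by 72×5 → 138×5, cost 138·72·5 = 49680; cumulative 1174680. Total 1174680.
Difference: |167880 − 1174680| = 1006800.

1006800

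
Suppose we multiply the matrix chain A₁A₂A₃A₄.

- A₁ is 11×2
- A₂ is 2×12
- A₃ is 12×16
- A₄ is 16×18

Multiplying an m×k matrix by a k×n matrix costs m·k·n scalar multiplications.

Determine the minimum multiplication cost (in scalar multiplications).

1356

Adjacent pairs: A₁A₂ = 11·2·12 = 264; A₂A₃ = 2·12·16 = 384; A₃A₄ = 12·16·18 = 3456.
Length 3: A₁..A₃: k=1: 0+384+11·2·16=736; k=2: 264+0+11·12·16=2376 → min 736 | A₂..A₄: k=2: 0+3456+2·12·18=3888; k=3: 384+0+2·16·18=960 → min 960.
Length 4: A₁..A₄: k=1: 0+960+11·2·18=1356; k=2: 264+3456+11·12·18=6096; k=3: 736+0+11·16·18=3904 → min 1356.
Optimal order: (A₁((A₂A₃)A₄)) with cost 1356.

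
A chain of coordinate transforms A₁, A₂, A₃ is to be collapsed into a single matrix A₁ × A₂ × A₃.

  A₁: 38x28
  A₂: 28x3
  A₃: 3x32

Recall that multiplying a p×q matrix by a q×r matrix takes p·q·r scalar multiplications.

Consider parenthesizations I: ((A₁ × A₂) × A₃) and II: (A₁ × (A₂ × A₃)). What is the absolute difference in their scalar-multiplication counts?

Order I = ((A₁ × A₂) × A₃): (A₁ × A₂): 38×28 by 28×3 → 38×3, cost 38·28·3 = 3192; ((A₁ × A₂) × A₃): 38×3 by 3×32 → 38×32, cost 38·3·32 = 3648; cumulative 6840. Total 6840.
Order II = (A₁ × (A₂ × A₃)): (A₂ × A₃): 28×3 by 3×32 → 28×32, cost 28·3·32 = 2688; (A₁ × (A₂ × A₃)): 38×28 by 28×32 → 38×32, cost 38·28·32 = 34048; cumulative 36736. Total 36736.
Difference: |6840 − 36736| = 29896.

29896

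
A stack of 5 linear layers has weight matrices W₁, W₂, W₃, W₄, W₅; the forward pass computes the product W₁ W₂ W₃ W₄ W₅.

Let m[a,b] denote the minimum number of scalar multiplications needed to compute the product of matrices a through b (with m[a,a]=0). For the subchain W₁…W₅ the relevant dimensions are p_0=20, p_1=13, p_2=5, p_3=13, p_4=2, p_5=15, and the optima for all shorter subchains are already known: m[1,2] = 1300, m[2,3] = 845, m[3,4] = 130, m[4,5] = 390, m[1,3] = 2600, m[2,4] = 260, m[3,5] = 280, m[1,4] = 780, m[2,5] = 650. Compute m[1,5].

1380

m[1,5] = min over k∈[1,4] of m[1,k]+m[k+1,5]+p_{0}·p_k·p_{5}.
k=1: 0 + 650 + 20·13·15 = 4550; k=2: 1300 + 280 + 20·5·15 = 3080; k=3: 2600 + 390 + 20·13·15 = 6890; k=4: 780 + 0 + 20·2·15 = 1380.
Minimum: 1380 at k=4.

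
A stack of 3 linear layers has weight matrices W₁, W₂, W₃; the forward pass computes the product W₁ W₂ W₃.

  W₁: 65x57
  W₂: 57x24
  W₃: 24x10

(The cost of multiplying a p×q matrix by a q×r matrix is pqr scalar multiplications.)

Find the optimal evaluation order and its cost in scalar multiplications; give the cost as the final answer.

50730

(W₁ (W₂ W₃)): cost 50730.
((W₁ W₂) W₃): cost 104520.
Optimal: (W₁ (W₂ W₃)) with cost 50730.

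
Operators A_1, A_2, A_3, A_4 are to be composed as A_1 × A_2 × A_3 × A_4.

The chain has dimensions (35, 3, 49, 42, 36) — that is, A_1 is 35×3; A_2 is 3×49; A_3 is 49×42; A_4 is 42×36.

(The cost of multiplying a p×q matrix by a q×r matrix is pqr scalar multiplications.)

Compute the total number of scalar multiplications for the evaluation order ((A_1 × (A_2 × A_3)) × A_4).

(A_2 × A_3): 3×49 by 49×42 → 3×42, cost 3·49·42 = 6174
(A_1 × (A_2 × A_3)): 35×3 by 3×42 → 35×42, cost 35·3·42 = 4410; cumulative 10584
((A_1 × (A_2 × A_3)) × A_4): 35×42 by 42×36 → 35×36, cost 35·42·36 = 52920; cumulative 63504
Total: 63504 scalar multiplications.

63504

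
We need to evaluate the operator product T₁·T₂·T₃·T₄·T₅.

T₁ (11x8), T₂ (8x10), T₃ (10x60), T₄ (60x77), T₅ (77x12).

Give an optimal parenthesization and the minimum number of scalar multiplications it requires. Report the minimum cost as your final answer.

Adjacent pairs: T₁T₂ = 11·8·10 = 880; T₂T₃ = 8·10·60 = 4800; T₃T₄ = 10·60·77 = 46200; T₄T₅ = 60·77·12 = 55440.
Length 3: T₁..T₃: k=1: 0+4800+11·8·60=10080; k=2: 880+0+11·10·60=7480 → min 7480 | T₂..T₄: k=2: 0+46200+8·10·77=52360; k=3: 4800+0+8·60·77=41760 → min 41760 | T₃..T₅: k=3: 0+55440+10·60·12=62640; k=4: 46200+0+10·77·12=55440 → min 55440.
Length 4: T₁..T₄: k=1: 0+41760+11·8·77=48536; k=2: 880+46200+11·10·77=55550; k=3: 7480+0+11·60·77=58300 → min 48536 | T₂..T₅: k=2: 0+55440+8·10·12=56400; k=3: 4800+55440+8·60·12=66000; k=4: 41760+0+8·77·12=49152 → min 49152.
Length 5: T₁..T₅: k=1: 0+49152+11·8·12=50208; k=2: 880+55440+11·10·12=57640; k=3: 7480+55440+11·60·12=70840; k=4: 48536+0+11·77·12=58700 → min 50208.
Optimal parenthesization: (T₁·(((T₂·T₃)·T₄)·T₅)) with cost 50208.

50208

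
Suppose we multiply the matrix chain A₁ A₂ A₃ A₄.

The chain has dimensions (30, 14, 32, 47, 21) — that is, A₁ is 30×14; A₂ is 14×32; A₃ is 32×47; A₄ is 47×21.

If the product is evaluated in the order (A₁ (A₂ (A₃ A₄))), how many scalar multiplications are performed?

(A₃ A₄): 32×47 by 47×21 → 32×21, cost 32·47·21 = 31584
(A₂ (A₃ A₄)): 14×32 by 32×21 → 14×21, cost 14·32·21 = 9408; cumulative 40992
(A₁ (A₂ (A₃ A₄))): 30×14 by 14×21 → 30×21, cost 30·14·21 = 8820; cumulative 49812
Total: 49812 scalar multiplications.

49812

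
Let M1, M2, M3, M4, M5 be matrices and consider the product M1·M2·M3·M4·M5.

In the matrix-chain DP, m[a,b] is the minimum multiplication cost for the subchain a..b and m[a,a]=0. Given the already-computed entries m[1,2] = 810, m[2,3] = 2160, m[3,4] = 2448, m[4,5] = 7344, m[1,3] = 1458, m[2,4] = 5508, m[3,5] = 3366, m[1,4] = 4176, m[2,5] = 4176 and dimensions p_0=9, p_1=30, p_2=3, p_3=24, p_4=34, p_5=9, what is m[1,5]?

m[1,5] = min over k∈[1,4] of m[1,k]+m[k+1,5]+p_{0}·p_k·p_{5}.
k=1: 0 + 4176 + 9·30·9 = 6606; k=2: 810 + 3366 + 9·3·9 = 4419; k=3: 1458 + 7344 + 9·24·9 = 10746; k=4: 4176 + 0 + 9·34·9 = 6930.
Minimum: 4419 at k=2.

4419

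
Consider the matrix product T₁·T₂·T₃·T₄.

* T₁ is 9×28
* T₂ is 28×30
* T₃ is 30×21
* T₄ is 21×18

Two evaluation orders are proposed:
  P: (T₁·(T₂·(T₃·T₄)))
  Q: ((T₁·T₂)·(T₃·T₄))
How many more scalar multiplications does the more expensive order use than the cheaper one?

7236

Order P = (T₁·(T₂·(T₃·T₄))): (T₃·T₄): 30×21 by 21×18 → 30×18, cost 30·21·18 = 11340; (T₂·(T₃·T₄)): 28×30 by 30×18 → 28×18, cost 28·30·18 = 15120; cumulative 26460; (T₁·(T₂·(T₃·T₄))): 9×28 by 28×18 → 9×18, cost 9·28·18 = 4536; cumulative 30996. Total 30996.
Order Q = ((T₁·T₂)·(T₃·T₄)): (T₁·T₂): 9×28 by 28×30 → 9×30, cost 9·28·30 = 7560; (T₃·T₄): 30×21 by 21×18 → 30×18, cost 30·21·18 = 11340; ((T₁·T₂)·(T₃·T₄)): 9×30 by 30×18 → 9×18, cost 9·30·18 = 4860; cumulative 23760. Total 23760.
Difference: |30996 − 23760| = 7236.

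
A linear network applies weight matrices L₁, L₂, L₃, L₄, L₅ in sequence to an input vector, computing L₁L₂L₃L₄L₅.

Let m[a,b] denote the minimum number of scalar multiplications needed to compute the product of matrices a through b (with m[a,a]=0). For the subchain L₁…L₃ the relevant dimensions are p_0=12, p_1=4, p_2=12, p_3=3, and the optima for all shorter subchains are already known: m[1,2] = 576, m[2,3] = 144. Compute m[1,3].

m[1,3] = min over k∈[1,2] of m[1,k]+m[k+1,3]+p_{0}·p_k·p_{3}.
k=1: 0 + 144 + 12·4·3 = 288; k=2: 576 + 0 + 12·12·3 = 1008.
Minimum: 288 at k=1.

288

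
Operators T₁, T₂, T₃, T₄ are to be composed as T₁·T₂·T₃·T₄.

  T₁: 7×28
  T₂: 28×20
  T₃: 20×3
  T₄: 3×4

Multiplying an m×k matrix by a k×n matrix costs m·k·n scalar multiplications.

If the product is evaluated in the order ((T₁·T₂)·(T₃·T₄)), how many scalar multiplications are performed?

4720

(T₁·T₂): 7×28 by 28×20 → 7×20, cost 7·28·20 = 3920
(T₃·T₄): 20×3 by 3×4 → 20×4, cost 20·3·4 = 240
((T₁·T₂)·(T₃·T₄)): 7×20 by 20×4 → 7×4, cost 7·20·4 = 560; cumulative 4720
Total: 4720 scalar multiplications.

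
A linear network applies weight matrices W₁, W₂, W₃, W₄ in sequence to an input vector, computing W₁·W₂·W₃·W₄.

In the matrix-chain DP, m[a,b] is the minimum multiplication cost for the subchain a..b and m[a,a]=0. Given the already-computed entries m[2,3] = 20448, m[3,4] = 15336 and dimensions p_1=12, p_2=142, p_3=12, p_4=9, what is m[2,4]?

21744

m[2,4] = min over k∈[2,3] of m[2,k]+m[k+1,4]+p_{1}·p_k·p_{4}.
k=2: 0 + 15336 + 12·142·9 = 30672; k=3: 20448 + 0 + 12·12·9 = 21744.
Minimum: 21744 at k=3.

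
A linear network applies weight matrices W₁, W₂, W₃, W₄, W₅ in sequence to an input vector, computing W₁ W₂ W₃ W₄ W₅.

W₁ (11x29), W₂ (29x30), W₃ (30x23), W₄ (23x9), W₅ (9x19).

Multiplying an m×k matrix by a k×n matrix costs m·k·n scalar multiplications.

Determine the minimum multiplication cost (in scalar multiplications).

Adjacent pairs: W₁W₂ = 11·29·30 = 9570; W₂W₃ = 29·30·23 = 20010; W₃W₄ = 30·23·9 = 6210; W₄W₅ = 23·9·19 = 3933.
Length 3: W₁..W₃: k=1: 0+20010+11·29·23=27347; k=2: 9570+0+11·30·23=17160 → min 17160 | W₂..W₄: k=2: 0+6210+29·30·9=14040; k=3: 20010+0+29·23·9=26013 → min 14040 | W₃..W₅: k=3: 0+3933+30·23·19=17043; k=4: 6210+0+30·9·19=11340 → min 11340.
Length 4: W₁..W₄: k=1: 0+14040+11·29·9=16911; k=2: 9570+6210+11·30·9=18750; k=3: 17160+0+11·23·9=19437 → min 16911 | W₂..W₅: k=2: 0+11340+29·30·19=27870; k=3: 20010+3933+29·23·19=36616; k=4: 14040+0+29·9·19=18999 → min 18999.
Length 5: W₁..W₅: k=1: 0+18999+11·29·19=25060; k=2: 9570+11340+11·30·19=27180; k=3: 17160+3933+11·23·19=25900; k=4: 16911+0+11·9·19=18792 → min 18792.
Optimal order: ((W₁ (W₂ (W₃ W₄))) W₅) with cost 18792.

18792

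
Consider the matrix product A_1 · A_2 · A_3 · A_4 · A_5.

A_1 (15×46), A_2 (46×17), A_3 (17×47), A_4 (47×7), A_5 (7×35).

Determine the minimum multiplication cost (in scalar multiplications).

19572

Adjacent pairs: A_1A_2 = 15·46·17 = 11730; A_2A_3 = 46·17·47 = 36754; A_3A_4 = 17·47·7 = 5593; A_4A_5 = 47·7·35 = 11515.
Length 3: A_1..A_3: k=1: 0+36754+15·46·47=69184; k=2: 11730+0+15·17·47=23715 → min 23715 | A_2..A_4: k=2: 0+5593+46·17·7=11067; k=3: 36754+0+46·47·7=51888 → min 11067 | A_3..A_5: k=3: 0+11515+17·47·35=39480; k=4: 5593+0+17·7·35=9758 → min 9758.
Length 4: A_1..A_4: k=1: 0+11067+15·46·7=15897; k=2: 11730+5593+15·17·7=19108; k=3: 23715+0+15·47·7=28650 → min 15897 | A_2..A_5: k=2: 0+9758+46·17·35=37128; k=3: 36754+11515+46·47·35=123939; k=4: 11067+0+46·7·35=22337 → min 22337.
Length 5: A_1..A_5: k=1: 0+22337+15·46·35=46487; k=2: 11730+9758+15·17·35=30413; k=3: 23715+11515+15·47·35=59905; k=4: 15897+0+15·7·35=19572 → min 19572.
Optimal order: ((A_1 · (A_2 · (A_3 · A_4))) · A_5) with cost 19572.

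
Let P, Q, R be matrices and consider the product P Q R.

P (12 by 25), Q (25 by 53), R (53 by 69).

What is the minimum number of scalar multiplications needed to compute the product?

59784

Order (P (Q R)): (Q R): 25×53 by 53×69 → 25×69, cost 25·53·69 = 91425; (P (Q R)): 12×25 by 25×69 → 12×69, cost 12·25·69 = 20700; cumulative 112125. Total 112125.
Order ((P Q) R): (P Q): 12×25 by 25×53 → 12×53, cost 12·25·53 = 15900; ((P Q) R): 12×53 by 53×69 → 12×69, cost 12·53·69 = 43884; cumulative 59784. Total 59784.
Minimum: 59784.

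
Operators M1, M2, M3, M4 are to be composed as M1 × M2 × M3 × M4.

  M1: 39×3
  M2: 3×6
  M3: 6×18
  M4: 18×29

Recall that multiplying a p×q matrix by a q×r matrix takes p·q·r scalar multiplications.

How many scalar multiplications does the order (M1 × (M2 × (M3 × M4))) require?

7047

(M3 × M4): 6×18 by 18×29 → 6×29, cost 6·18·29 = 3132
(M2 × (M3 × M4)): 3×6 by 6×29 → 3×29, cost 3·6·29 = 522; cumulative 3654
(M1 × (M2 × (M3 × M4))): 39×3 by 3×29 → 39×29, cost 39·3·29 = 3393; cumulative 7047
Total: 7047 scalar multiplications.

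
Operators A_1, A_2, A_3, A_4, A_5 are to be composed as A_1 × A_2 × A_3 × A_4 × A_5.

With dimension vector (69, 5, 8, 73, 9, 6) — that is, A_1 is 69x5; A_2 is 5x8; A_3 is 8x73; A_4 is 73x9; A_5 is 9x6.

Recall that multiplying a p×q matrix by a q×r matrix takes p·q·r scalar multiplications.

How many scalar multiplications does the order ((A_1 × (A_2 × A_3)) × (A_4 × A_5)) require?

62269

(A_2 × A_3): 5×8 by 8×73 → 5×73, cost 5·8·73 = 2920
(A_1 × (A_2 × A_3)): 69×5 by 5×73 → 69×73, cost 69·5·73 = 25185; cumulative 28105
(A_4 × A_5): 73×9 by 9×6 → 73×6, cost 73·9·6 = 3942
((A_1 × (A_2 × A_3)) × (A_4 × A_5)): 69×73 by 73×6 → 69×6, cost 69·73·6 = 30222; cumulative 62269
Total: 62269 scalar multiplications.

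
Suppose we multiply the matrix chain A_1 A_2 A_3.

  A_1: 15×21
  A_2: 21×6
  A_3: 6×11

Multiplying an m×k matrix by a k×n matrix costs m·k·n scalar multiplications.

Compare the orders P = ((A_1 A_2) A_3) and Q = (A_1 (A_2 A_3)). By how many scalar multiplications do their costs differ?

Order P = ((A_1 A_2) A_3): (A_1 A_2): 15×21 by 21×6 → 15×6, cost 15·21·6 = 1890; ((A_1 A_2) A_3): 15×6 by 6×11 → 15×11, cost 15·6·11 = 990; cumulative 2880. Total 2880.
Order Q = (A_1 (A_2 A_3)): (A_2 A_3): 21×6 by 6×11 → 21×11, cost 21·6·11 = 1386; (A_1 (A_2 A_3)): 15×21 by 21×11 → 15×11, cost 15·21·11 = 3465; cumulative 4851. Total 4851.
Difference: |2880 − 4851| = 1971.

1971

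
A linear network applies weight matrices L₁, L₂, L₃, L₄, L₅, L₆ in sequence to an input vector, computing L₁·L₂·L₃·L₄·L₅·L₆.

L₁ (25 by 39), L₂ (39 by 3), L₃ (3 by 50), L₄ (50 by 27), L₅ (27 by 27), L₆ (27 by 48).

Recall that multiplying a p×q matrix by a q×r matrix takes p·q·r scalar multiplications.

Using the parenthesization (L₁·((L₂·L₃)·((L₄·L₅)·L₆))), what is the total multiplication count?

(L₂·L₃): 39×3 by 3×50 → 39×50, cost 39·3·50 = 5850
(L₄·L₅): 50×27 by 27×27 → 50×27, cost 50·27·27 = 36450
((L₄·L₅)·L₆): 50×27 by 27×48 → 50×48, cost 50·27·48 = 64800; cumulative 101250
((L₂·L₃)·((L₄·L₅)·L₆)): 39×50 by 50×48 → 39×48, cost 39·50·48 = 93600; cumulative 200700
(L₁·((L₂·L₃)·((L₄·L₅)·L₆))): 25×39 by 39×48 → 25×48, cost 25·39·48 = 46800; cumulative 247500
Total: 247500 scalar multiplications.

247500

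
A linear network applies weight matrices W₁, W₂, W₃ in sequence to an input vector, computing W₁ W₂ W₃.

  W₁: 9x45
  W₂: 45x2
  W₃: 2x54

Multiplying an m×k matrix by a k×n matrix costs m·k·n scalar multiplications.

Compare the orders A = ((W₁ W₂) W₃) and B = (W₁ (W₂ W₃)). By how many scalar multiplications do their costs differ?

24948

Order A = ((W₁ W₂) W₃): (W₁ W₂): 9×45 by 45×2 → 9×2, cost 9·45·2 = 810; ((W₁ W₂) W₃): 9×2 by 2×54 → 9×54, cost 9·2·54 = 972; cumulative 1782. Total 1782.
Order B = (W₁ (W₂ W₃)): (W₂ W₃): 45×2 by 2×54 → 45×54, cost 45·2·54 = 4860; (W₁ (W₂ W₃)): 9×45 by 45×54 → 9×54, cost 9·45·54 = 21870; cumulative 26730. Total 26730.
Difference: |1782 − 26730| = 24948.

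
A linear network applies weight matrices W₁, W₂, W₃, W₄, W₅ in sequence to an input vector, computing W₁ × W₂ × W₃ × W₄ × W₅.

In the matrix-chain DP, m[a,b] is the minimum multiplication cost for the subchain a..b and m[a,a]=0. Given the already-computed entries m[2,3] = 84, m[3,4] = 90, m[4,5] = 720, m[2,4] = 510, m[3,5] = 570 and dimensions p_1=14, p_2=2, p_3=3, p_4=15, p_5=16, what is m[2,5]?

m[2,5] = min over k∈[2,4] of m[2,k]+m[k+1,5]+p_{1}·p_k·p_{5}.
k=2: 0 + 570 + 14·2·16 = 1018; k=3: 84 + 720 + 14·3·16 = 1476; k=4: 510 + 0 + 14·15·16 = 3870.
Minimum: 1018 at k=2.

1018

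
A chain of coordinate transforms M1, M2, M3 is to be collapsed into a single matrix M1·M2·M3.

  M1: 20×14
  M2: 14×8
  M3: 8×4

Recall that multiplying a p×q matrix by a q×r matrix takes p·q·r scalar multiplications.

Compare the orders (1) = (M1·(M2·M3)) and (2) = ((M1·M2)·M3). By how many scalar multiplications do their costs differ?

Order (1) = (M1·(M2·M3)): (M2·M3): 14×8 by 8×4 → 14×4, cost 14·8·4 = 448; (M1·(M2·M3)): 20×14 by 14×4 → 20×4, cost 20·14·4 = 1120; cumulative 1568. Total 1568.
Order (2) = ((M1·M2)·M3): (M1·M2): 20×14 by 14×8 → 20×8, cost 20·14·8 = 2240; ((M1·M2)·M3): 20×8 by 8×4 → 20×4, cost 20·8·4 = 640; cumulative 2880. Total 2880.
Difference: |1568 − 2880| = 1312.

1312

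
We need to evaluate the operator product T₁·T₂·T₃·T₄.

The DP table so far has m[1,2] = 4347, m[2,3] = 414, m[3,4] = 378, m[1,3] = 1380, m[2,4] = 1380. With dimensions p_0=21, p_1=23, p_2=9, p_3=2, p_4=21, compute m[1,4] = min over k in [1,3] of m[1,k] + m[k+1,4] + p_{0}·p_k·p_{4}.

m[1,4] = min over k∈[1,3] of m[1,k]+m[k+1,4]+p_{0}·p_k·p_{4}.
k=1: 0 + 1380 + 21·23·21 = 11523; k=2: 4347 + 378 + 21·9·21 = 8694; k=3: 1380 + 0 + 21·2·21 = 2262.
Minimum: 2262 at k=3.

2262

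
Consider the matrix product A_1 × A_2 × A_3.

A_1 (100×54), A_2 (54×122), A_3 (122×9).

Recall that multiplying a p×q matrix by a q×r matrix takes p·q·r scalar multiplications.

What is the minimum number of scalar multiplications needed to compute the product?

107892

Order (A_1 × (A_2 × A_3)): (A_2 × A_3): 54×122 by 122×9 → 54×9, cost 54·122·9 = 59292; (A_1 × (A_2 × A_3)): 100×54 by 54×9 → 100×9, cost 100·54·9 = 48600; cumulative 107892. Total 107892.
Order ((A_1 × A_2) × A_3): (A_1 × A_2): 100×54 by 54×122 → 100×122, cost 100·54·122 = 658800; ((A_1 × A_2) × A_3): 100×122 by 122×9 → 100×9, cost 100·122·9 = 109800; cumulative 768600. Total 768600.
Minimum: 107892.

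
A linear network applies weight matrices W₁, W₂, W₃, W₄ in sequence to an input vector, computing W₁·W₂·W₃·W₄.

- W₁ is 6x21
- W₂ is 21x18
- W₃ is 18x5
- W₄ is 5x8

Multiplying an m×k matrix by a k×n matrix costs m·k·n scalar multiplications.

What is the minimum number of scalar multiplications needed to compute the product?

2760

Adjacent pairs: W₁W₂ = 6·21·18 = 2268; W₂W₃ = 21·18·5 = 1890; W₃W₄ = 18·5·8 = 720.
Length 3: W₁..W₃: k=1: 0+1890+6·21·5=2520; k=2: 2268+0+6·18·5=2808 → min 2520 | W₂..W₄: k=2: 0+720+21·18·8=3744; k=3: 1890+0+21·5·8=2730 → min 2730.
Length 4: W₁..W₄: k=1: 0+2730+6·21·8=3738; k=2: 2268+720+6·18·8=3852; k=3: 2520+0+6·5·8=2760 → min 2760.
Optimal order: ((W₁·(W₂·W₃))·W₄) with cost 2760.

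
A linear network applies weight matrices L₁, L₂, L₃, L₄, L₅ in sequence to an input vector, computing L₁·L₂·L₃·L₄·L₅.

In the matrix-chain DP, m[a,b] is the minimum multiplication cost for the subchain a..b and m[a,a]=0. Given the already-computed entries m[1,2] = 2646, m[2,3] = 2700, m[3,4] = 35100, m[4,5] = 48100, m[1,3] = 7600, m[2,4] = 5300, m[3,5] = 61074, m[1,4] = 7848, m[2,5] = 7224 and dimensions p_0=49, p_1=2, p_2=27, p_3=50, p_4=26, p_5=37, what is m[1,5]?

10850

m[1,5] = min over k∈[1,4] of m[1,k]+m[k+1,5]+p_{0}·p_k·p_{5}.
k=1: 0 + 7224 + 49·2·37 = 10850; k=2: 2646 + 61074 + 49·27·37 = 112671; k=3: 7600 + 48100 + 49·50·37 = 146350; k=4: 7848 + 0 + 49·26·37 = 54986.
Minimum: 10850 at k=1.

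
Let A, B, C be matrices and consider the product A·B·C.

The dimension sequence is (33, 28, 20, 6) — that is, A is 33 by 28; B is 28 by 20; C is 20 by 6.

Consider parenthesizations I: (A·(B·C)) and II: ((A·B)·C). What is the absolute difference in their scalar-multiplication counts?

13536

Order I = (A·(B·C)): (B·C): 28×20 by 20×6 → 28×6, cost 28·20·6 = 3360; (A·(B·C)): 33×28 by 28×6 → 33×6, cost 33·28·6 = 5544; cumulative 8904. Total 8904.
Order II = ((A·B)·C): (A·B): 33×28 by 28×20 → 33×20, cost 33·28·20 = 18480; ((A·B)·C): 33×20 by 20×6 → 33×6, cost 33·20·6 = 3960; cumulative 22440. Total 22440.
Difference: |8904 − 22440| = 13536.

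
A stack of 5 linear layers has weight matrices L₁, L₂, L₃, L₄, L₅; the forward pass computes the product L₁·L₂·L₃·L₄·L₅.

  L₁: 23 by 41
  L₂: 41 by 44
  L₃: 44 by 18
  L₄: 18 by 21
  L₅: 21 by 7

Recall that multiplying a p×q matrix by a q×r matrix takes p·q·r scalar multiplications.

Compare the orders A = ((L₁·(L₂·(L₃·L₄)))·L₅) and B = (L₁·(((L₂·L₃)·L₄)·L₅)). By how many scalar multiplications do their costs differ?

17102

Order A = ((L₁·(L₂·(L₃·L₄)))·L₅): (L₃·L₄): 44×18 by 18×21 → 44×21, cost 44·18·21 = 16632; (L₂·(L₃·L₄)): 41×44 by 44×21 → 41×21, cost 41·44·21 = 37884; cumulative 54516; (L₁·(L₂·(L₃·L₄))): 23×41 by 41×21 → 23×21, cost 23·41·21 = 19803; cumulative 74319; ((L₁·(L₂·(L₃·L₄)))·L₅): 23×21 by 21×7 → 23×7, cost 23·21·7 = 3381; cumulative 77700. Total 77700.
Order B = (L₁·(((L₂·L₃)·L₄)·L₅)): (L₂·L₃): 41×44 by 44×18 → 41×18, cost 41·44·18 = 32472; ((L₂·L₃)·L₄): 41×18 by 18×21 → 41×21, cost 41·18·21 = 15498; cumulative 47970; (((L₂·L₃)·L₄)·L₅): 41×21 by 21×7 → 41×7, cost 41·21·7 = 6027; cumulative 53997; (L₁·(((L₂·L₃)·L₄)·L₅)): 23×41 by 41×7 → 23×7, cost 23·41·7 = 6601; cumulative 60598. Total 60598.
Difference: |77700 − 60598| = 17102.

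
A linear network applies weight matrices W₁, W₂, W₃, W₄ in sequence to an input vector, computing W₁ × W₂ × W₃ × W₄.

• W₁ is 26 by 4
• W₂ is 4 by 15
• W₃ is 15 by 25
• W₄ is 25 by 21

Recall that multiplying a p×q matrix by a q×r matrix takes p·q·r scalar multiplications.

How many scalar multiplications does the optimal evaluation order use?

5784

Adjacent pairs: W₁W₂ = 26·4·15 = 1560; W₂W₃ = 4·15·25 = 1500; W₃W₄ = 15·25·21 = 7875.
Length 3: W₁..W₃: k=1: 0+1500+26·4·25=4100; k=2: 1560+0+26·15·25=11310 → min 4100 | W₂..W₄: k=2: 0+7875+4·15·21=9135; k=3: 1500+0+4·25·21=3600 → min 3600.
Length 4: W₁..W₄: k=1: 0+3600+26·4·21=5784; k=2: 1560+7875+26·15·21=17625; k=3: 4100+0+26·25·21=17750 → min 5784.
Optimal order: (W₁ × ((W₂ × W₃) × W₄)) with cost 5784.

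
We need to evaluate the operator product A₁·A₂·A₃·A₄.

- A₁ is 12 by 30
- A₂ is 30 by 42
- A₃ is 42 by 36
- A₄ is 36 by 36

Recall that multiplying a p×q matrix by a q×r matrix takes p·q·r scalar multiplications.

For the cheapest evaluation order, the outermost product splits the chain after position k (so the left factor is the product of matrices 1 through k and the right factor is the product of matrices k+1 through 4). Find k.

Adjacent pairs: A₁A₂ = 12·30·42 = 15120; A₂A₃ = 30·42·36 = 45360; A₃A₄ = 42·36·36 = 54432.
Length 3: A₁..A₃: k=1: 0+45360+12·30·36=58320; k=2: 15120+0+12·42·36=33264 → min 33264 | A₂..A₄: k=2: 0+54432+30·42·36=99792; k=3: 45360+0+30·36·36=84240 → min 84240.
Top-level splits: k=1: (A₁..A₁)·(A₂..A₄) → 0+84240+12·30·36 = 97200; k=2: (A₁..A₂)·(A₃..A₄) → 15120+54432+12·42·36 = 87696; k=3: (A₁..A₃)·(A₄..A₄) → 33264+0+12·36·36 = 48816.
Best split is after A₃, i.e. k = 3.

3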